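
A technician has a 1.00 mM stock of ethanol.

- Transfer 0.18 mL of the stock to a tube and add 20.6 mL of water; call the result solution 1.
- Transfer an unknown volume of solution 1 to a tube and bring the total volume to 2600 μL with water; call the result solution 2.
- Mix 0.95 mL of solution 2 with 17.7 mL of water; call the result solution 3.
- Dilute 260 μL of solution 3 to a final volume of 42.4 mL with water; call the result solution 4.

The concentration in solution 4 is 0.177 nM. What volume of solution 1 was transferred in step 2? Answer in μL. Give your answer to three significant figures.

Step 1: 0.18 mL + 20.6 mL = 20.78 mL total → factor 20.78/0.18 = 115.44
Step 2: v brought to 2600 μL → factor = 2600 μL/v
Step 3: 0.95 mL + 17.7 mL = 18.65 mL total → factor 18.65/0.95 = 19.632
Step 4: 260 μL brought to 42.4 mL → factor 42400/260 = 163.08
Product of known-step factors = 3.6959 × 10^5
Overall factor = 1.00 mM / (0.177 nM) = 5.6497 × 10^6
Step-2 factor = 5.6497 × 10^6 / 3.6959 × 10^5 = 15.286
v = 2600 μL / 15.286 = 170 μL

170 μL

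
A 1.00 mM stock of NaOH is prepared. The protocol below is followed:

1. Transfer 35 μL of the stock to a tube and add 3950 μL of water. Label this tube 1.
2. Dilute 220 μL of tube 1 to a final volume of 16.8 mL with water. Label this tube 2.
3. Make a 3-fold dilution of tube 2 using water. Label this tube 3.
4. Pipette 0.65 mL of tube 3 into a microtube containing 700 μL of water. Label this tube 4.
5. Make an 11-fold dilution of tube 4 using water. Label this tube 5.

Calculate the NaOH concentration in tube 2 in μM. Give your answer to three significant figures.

0.115 μM

Step 1: 35 μL + 3950 μL = 3985 μL total → factor 3985/35 = 113.86
Step 2: 220 μL brought to 16.8 mL → factor 16800/220 = 76.364
Dilution factor through tube 2 = 113.86 × 76.364 = 8694.5
[tube 2] = 1.00 mM / 8694.5 = 0.0001150 mM = 0.115 μM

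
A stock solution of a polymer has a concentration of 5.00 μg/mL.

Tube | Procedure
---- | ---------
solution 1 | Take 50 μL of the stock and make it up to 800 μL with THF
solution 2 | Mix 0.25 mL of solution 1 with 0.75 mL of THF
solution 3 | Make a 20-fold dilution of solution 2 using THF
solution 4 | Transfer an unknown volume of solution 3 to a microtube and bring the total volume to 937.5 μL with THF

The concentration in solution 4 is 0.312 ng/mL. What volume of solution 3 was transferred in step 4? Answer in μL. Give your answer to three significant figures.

Step 1: 50 μL brought to 800 μL → factor 800/50 = 16
Step 2: 0.25 mL + 0.75 mL = 1 mL total → factor 1/0.25 = 4
Step 3: 20-fold → factor 20
Step 4: v brought to 937.5 μL → factor = 937.5 μL/v
Product of known-step factors = 1280
Overall factor = 5.00 μg/mL / (0.312 ng/mL) = 16026
Step-4 factor = 16026 / 1280 = 12.52
v = 937.5 μL / 12.52 = 74.9 μL

74.9 μL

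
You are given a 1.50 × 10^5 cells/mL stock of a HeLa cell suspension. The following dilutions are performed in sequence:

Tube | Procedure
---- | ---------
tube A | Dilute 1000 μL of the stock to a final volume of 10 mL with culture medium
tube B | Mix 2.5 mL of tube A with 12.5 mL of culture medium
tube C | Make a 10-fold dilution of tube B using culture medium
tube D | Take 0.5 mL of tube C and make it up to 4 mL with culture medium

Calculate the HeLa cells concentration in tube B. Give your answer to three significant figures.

2.50 × 10^3 cells/mL

Step 1: 1000 μL brought to 10 mL → factor 10000/1000 = 10
Step 2: 2.5 mL + 12.5 mL = 15 mL total → factor 15/2.5 = 6
Dilution factor through tube B = 10 × 6 = 60
[tube B] = 1.50 × 10^5 cells/mL / 60 = 2.50 × 10^3 cells/mL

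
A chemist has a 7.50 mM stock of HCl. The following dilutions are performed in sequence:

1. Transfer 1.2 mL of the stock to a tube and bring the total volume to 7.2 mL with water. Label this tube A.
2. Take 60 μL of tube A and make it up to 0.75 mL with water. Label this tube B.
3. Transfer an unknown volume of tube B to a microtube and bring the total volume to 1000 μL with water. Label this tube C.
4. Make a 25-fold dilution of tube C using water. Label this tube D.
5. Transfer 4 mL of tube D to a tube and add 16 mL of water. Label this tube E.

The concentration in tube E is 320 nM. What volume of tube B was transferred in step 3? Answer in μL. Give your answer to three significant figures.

400 μL

Step 1: 1.2 mL brought to 7.2 mL → factor 7.2/1.2 = 6
Step 2: 60 μL brought to 0.75 mL → factor 750/60 = 12.5
Step 3: v brought to 1000 μL → factor = 1000 μL/v
Step 4: 25-fold → factor 25
Step 5: 4 mL + 16 mL = 20 mL total → factor 20/4 = 5
Product of known-step factors = 9375
Overall factor = 7.50 mM / (320 nM) = 23438
Step-3 factor = 23438 / 9375 = 2.5
v = 1000 μL / 2.5 = 400 μL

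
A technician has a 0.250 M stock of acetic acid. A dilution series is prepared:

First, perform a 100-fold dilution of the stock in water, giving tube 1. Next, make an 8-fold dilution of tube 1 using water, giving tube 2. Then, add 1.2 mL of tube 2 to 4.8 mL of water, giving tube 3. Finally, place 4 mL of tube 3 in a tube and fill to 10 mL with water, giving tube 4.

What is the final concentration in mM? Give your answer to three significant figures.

Step 1: 100-fold → factor 100
Step 2: 8-fold → factor 8
Step 3: 1.2 mL + 4.8 mL = 6 mL total → factor 6/1.2 = 5
Step 4: 4 mL brought to 10 mL → factor 10/4 = 2.5
Overall dilution factor = 100 × 8 × 5 × 2.5 = 10000
Final = 0.250 M / 10000 = 2.500 × 10^-5 M = 0.0250 mM

0.0250 mM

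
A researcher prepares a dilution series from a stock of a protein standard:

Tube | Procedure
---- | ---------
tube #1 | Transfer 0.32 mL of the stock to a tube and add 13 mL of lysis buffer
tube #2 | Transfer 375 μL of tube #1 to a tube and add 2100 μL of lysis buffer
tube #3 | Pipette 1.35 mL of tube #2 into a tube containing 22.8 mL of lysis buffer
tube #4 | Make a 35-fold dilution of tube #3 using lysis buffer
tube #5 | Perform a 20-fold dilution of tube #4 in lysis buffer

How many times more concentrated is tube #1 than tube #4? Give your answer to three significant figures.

Step 1: 0.32 mL + 13 mL = 13.32 mL total → factor 13.32/0.32 = 41.625
Step 2: 375 μL + 2100 μL = 2475 μL total → factor 2475/375 = 6.6
Step 3: 1.35 mL + 22.8 mL = 24.15 mL total → factor 24.15/1.35 = 17.889
Step 4: 35-fold → factor 35
Dilution factor to tube #1 = 41.625; to tube #4 = 1.7201 × 10^5
[tube #1]/[tube #4] = (factor to tube #4)/(factor to tube #1) = 1.7201 × 10^5/41.625 = 4.13 × 10^3

4.13 × 10^3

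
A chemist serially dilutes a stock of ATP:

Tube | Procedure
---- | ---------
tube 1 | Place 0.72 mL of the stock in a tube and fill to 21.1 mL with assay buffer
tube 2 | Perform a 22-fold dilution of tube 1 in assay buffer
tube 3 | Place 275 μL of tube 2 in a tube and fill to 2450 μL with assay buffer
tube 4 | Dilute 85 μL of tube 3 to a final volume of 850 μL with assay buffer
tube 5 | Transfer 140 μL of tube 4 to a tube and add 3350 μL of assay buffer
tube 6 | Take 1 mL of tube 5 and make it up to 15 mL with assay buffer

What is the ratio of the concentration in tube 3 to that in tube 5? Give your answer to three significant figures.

Step 1: 0.72 mL brought to 21.1 mL → factor 21.1/0.72 = 29.306
Step 2: 22-fold → factor 22
Step 3: 275 μL brought to 2450 μL → factor 2450/275 = 8.9091
Step 4: 85 μL brought to 850 μL → factor 850/85 = 10
Step 5: 140 μL + 3350 μL = 3490 μL total → factor 3490/140 = 24.929
Dilution factor to tube 3 = 5743.9; to tube 5 = 1.4319 × 10^6
[tube 3]/[tube 5] = (factor to tube 5)/(factor to tube 3) = 1.4319 × 10^6/5743.9 = 249

249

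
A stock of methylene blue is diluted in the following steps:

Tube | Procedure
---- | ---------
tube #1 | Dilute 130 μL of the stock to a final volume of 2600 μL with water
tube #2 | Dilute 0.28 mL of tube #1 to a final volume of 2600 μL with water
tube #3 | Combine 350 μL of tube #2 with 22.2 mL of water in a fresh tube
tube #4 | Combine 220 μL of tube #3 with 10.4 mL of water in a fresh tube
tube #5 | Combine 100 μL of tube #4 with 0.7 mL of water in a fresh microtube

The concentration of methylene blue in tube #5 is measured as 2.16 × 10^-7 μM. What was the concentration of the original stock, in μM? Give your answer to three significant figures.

Step 1: 130 μL brought to 2600 μL → factor 2600/130 = 20
Step 2: 0.28 mL brought to 2600 μL → factor 2.6/0.28 = 9.2857
Step 3: 350 μL + 22.2 mL = 22550 μL total → factor 22550/350 = 64.429
Step 4: 220 μL + 10.4 mL = 10620 μL total → factor 10620/220 = 48.273
Step 5: 100 μL + 0.7 mL = 800 μL total → factor 800/100 = 8
Overall dilution factor = 20 × 9.2857 × 64.429 × 48.273 × 8 = 4.6208 × 10^6
Stock = 2.16 × 10^-7 μM × 4.6208 × 10^6 = 0.998 μM

0.998 μM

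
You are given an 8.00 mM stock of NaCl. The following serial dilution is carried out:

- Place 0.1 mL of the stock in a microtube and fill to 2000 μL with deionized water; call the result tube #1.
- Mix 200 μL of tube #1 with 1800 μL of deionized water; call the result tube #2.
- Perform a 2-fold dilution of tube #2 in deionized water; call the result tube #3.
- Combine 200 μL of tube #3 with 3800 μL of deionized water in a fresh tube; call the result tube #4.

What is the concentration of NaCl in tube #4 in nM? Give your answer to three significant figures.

Step 1: 0.1 mL brought to 2000 μL → factor 2/0.1 = 20
Step 2: 200 μL + 1800 μL = 2000 μL total → factor 2000/200 = 10
Step 3: 2-fold → factor 2
Step 4: 200 μL + 3800 μL = 4000 μL total → factor 4000/200 = 20
Overall dilution factor = 20 × 10 × 2 × 20 = 8000
Final = 8.00 mM / 8000 = 0.001000 mM = 1.00 × 10^3 nM

1.00 × 10^3 nM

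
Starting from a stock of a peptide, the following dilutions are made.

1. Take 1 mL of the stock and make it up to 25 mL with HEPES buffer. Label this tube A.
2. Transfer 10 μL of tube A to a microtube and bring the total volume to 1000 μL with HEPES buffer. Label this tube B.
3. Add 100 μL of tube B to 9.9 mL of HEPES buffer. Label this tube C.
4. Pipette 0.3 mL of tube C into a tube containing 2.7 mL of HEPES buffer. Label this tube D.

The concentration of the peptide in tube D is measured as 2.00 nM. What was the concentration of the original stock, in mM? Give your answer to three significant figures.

5.00 mM

Step 1: 1 mL brought to 25 mL → factor 25/1 = 25
Step 2: 10 μL brought to 1000 μL → factor 1000/10 = 100
Step 3: 100 μL + 9.9 mL = 10000 μL total → factor 10000/100 = 100
Step 4: 0.3 mL + 2.7 mL = 3 mL total → factor 3/0.3 = 10
Overall dilution factor = 25 × 100 × 100 × 10 = 2.5 × 10^6
Stock = 2.00 nM × 2.5 × 10^6 = 5.000 × 10^6 nM = 5.00 mM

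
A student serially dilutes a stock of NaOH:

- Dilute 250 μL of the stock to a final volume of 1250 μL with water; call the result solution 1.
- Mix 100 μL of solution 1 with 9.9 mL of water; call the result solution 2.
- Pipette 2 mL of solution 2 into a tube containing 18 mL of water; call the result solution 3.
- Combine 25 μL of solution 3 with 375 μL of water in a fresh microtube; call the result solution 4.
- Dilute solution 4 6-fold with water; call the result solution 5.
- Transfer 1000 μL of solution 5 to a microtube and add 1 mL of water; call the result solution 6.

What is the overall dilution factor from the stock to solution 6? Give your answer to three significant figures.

Step 1: 250 μL brought to 1250 μL → factor 1250/250 = 5
Step 2: 100 μL + 9.9 mL = 10000 μL total → factor 10000/100 = 100
Step 3: 2 mL + 18 mL = 20 mL total → factor 20/2 = 10
Step 4: 25 μL + 375 μL = 400 μL total → factor 400/25 = 16
Step 5: 6-fold → factor 6
Step 6: 1000 μL + 1 mL = 2000 μL total → factor 2000/1000 = 2
Overall dilution factor = 5 × 100 × 10 × 16 × 6 × 2 = 9.6 × 10^5

9.60 × 10^5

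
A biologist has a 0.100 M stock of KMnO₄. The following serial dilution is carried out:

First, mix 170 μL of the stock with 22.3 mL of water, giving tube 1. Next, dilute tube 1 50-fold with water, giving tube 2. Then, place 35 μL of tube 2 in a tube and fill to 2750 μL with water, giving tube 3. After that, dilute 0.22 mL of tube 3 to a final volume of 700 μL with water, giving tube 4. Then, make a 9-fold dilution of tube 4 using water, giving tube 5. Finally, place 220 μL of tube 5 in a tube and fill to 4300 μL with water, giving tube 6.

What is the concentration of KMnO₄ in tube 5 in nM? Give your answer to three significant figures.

6.73 nM

Step 1: 170 μL + 22.3 mL = 22470 μL total → factor 22470/170 = 132.18
Step 2: 50-fold → factor 50
Step 3: 35 μL brought to 2750 μL → factor 2750/35 = 78.571
Step 4: 0.22 mL brought to 700 μL → factor 0.7/0.22 = 3.1818
Step 5: 9-fold → factor 9
Dilution factor through tube 5 = 132.18 × 50 × 78.571 × 3.1818 × 9 = 1.487 × 10^7
[tube 5] = 0.100 M / 1.487 × 10^7 = 6.725 × 10^-9 M = 6.73 nM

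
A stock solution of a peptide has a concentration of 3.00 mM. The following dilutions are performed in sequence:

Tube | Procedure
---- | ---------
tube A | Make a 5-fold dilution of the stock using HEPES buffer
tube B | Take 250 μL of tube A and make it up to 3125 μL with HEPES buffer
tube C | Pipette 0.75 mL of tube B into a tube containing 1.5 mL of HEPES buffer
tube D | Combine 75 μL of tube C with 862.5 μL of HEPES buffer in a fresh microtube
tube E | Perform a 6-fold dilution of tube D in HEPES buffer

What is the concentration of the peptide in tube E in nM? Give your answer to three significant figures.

213 nM

Step 1: 5-fold → factor 5
Step 2: 250 μL brought to 3125 μL → factor 3125/250 = 12.5
Step 3: 0.75 mL + 1.5 mL = 2.25 mL total → factor 2.25/0.75 = 3
Step 4: 75 μL + 862.5 μL = 937.5 μL total → factor 937.5/75 = 12.5
Step 5: 6-fold → factor 6
Overall dilution factor = 5 × 12.5 × 3 × 12.5 × 6 = 14062
Final = 3.00 mM / 14062 = 0.0002133 mM = 213 nM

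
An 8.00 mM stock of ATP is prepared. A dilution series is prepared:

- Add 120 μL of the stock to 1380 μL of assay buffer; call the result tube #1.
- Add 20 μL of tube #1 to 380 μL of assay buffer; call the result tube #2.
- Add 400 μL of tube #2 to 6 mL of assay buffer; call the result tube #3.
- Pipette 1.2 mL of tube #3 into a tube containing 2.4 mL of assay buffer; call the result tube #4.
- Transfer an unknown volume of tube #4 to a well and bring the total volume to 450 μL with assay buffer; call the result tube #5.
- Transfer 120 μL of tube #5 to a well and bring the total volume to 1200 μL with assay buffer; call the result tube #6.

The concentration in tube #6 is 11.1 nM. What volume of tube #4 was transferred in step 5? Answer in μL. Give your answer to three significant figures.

74.9 μL

Step 1: 120 μL + 1380 μL = 1500 μL total → factor 1500/120 = 12.5
Step 2: 20 μL + 380 μL = 400 μL total → factor 400/20 = 20
Step 3: 400 μL + 6 mL = 6400 μL total → factor 6400/400 = 16
Step 4: 1.2 mL + 2.4 mL = 3.6 mL total → factor 3.6/1.2 = 3
Step 5: v brought to 450 μL → factor = 450 μL/v
Step 6: 120 μL brought to 1200 μL → factor 1200/120 = 10
Product of known-step factors = 1.2 × 10^5
Overall factor = 8.00 mM / (11.1 nM) = 7.2072 × 10^5
Step-5 factor = 7.2072 × 10^5 / 1.2 × 10^5 = 6.006
v = 450 μL / 6.006 = 74.9 μL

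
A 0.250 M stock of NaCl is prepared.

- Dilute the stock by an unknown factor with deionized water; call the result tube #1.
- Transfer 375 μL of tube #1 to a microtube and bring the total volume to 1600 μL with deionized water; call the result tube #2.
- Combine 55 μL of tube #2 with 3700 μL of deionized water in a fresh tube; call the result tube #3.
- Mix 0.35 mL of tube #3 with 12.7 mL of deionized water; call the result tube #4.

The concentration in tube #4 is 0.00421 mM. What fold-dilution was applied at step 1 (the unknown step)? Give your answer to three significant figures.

Step 1: unknown factor x
Step 2: 375 μL brought to 1600 μL → factor 1600/375 = 4.2667
Step 3: 55 μL + 3700 μL = 3755 μL total → factor 3755/55 = 68.273
Step 4: 0.35 mL + 12.7 mL = 13.05 mL total → factor 13.05/0.35 = 37.286
Product of known-step factors = 10861
Overall factor = 0.250 M / (0.00421 mM) = 59382
x = 59382 / 10861 = 5.47

5.47-fold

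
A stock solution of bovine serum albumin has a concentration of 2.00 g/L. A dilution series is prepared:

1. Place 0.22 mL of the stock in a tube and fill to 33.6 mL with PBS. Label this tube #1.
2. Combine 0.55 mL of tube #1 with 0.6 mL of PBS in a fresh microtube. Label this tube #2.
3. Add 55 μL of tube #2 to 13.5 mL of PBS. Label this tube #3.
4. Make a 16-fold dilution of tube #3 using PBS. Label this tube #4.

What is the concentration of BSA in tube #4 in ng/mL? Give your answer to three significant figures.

1.59 ng/mL

Step 1: 0.22 mL brought to 33.6 mL → factor 33.6/0.22 = 152.73
Step 2: 0.55 mL + 0.6 mL = 1.15 mL total → factor 1.15/0.55 = 2.0909
Step 3: 55 μL + 13.5 mL = 13555 μL total → factor 13555/55 = 246.45
Step 4: 16-fold → factor 16
Overall dilution factor = 152.73 × 2.0909 × 246.45 × 16 = 1.2592 × 10^6
Final = 2.00 g/L / 1.2592 × 10^6 = 1.588 × 10^-6 g/L = 1.59 ng/mL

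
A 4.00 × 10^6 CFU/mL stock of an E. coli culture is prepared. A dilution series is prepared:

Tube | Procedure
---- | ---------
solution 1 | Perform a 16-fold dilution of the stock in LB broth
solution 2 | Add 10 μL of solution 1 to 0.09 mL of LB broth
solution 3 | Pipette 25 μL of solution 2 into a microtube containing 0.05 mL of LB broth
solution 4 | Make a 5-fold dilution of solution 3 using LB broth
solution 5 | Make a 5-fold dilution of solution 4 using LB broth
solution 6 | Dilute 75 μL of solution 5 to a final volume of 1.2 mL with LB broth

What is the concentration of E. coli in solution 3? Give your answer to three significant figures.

Step 1: 16-fold → factor 16
Step 2: 10 μL + 0.09 mL = 100 μL total → factor 100/10 = 10
Step 3: 25 μL + 0.05 mL = 75 μL total → factor 75/25 = 3
Dilution factor through solution 3 = 16 × 10 × 3 = 480
[solution 3] = 4.00 × 10^6 CFU/mL / 480 = 8.33 × 10^3 CFU/mL

8.33 × 10^3 CFU/mL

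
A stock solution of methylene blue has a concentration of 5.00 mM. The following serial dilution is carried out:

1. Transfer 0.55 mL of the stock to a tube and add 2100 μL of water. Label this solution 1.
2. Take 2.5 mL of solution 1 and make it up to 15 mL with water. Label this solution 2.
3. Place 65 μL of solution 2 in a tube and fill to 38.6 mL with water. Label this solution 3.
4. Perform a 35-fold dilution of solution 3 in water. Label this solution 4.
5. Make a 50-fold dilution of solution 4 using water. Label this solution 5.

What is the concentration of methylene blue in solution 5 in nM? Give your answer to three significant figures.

Step 1: 0.55 mL + 2100 μL = 2.65 mL total → factor 2.65/0.55 = 4.8182
Step 2: 2.5 mL brought to 15 mL → factor 15/2.5 = 6
Step 3: 65 μL brought to 38.6 mL → factor 38600/65 = 593.85
Step 4: 35-fold → factor 35
Step 5: 50-fold → factor 50
Overall dilution factor = 4.8182 × 6 × 593.85 × 35 × 50 = 3.0043 × 10^7
Final = 5.00 mM / 3.0043 × 10^7 = 1.664 × 10^-7 mM = 0.166 nM

0.166 nM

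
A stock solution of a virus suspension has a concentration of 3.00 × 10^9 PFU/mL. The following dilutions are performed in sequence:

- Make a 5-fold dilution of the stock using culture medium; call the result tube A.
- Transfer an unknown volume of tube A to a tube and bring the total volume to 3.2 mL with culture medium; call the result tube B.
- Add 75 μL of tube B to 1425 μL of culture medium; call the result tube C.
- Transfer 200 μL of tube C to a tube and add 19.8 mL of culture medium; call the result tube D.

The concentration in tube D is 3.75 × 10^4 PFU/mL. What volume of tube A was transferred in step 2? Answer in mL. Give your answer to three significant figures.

Step 1: 5-fold → factor 5
Step 2: v brought to 3.2 mL → factor = 3.2 mL/v
Step 3: 75 μL + 1425 μL = 1500 μL total → factor 1500/75 = 20
Step 4: 200 μL + 19.8 mL = 20000 μL total → factor 20000/200 = 100
Product of known-step factors = 10000
Overall factor = 3.00 × 10^9 PFU/mL / (3.75 × 10^4 PFU/mL) = 80000
Step-2 factor = 80000 / 10000 = 8
v = 3.2 mL / 8 = 0.400 mL

0.400 mL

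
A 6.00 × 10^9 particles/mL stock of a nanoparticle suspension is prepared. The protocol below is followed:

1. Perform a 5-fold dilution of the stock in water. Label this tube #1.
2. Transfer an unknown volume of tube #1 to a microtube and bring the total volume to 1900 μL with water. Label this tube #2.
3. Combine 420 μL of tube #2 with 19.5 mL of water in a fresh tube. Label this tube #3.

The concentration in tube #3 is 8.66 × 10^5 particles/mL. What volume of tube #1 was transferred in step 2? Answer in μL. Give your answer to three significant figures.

65.0 μL

Step 1: 5-fold → factor 5
Step 2: v brought to 1900 μL → factor = 1900 μL/v
Step 3: 420 μL + 19.5 mL = 19920 μL total → factor 19920/420 = 47.429
Product of known-step factors = 237.14
Overall factor = 6.00 × 10^9 particles/mL / (8.66 × 10^5 particles/mL) = 6928.4
Step-2 factor = 6928.4 / 237.14 = 29.216
v = 1900 μL / 29.216 = 65.0 μL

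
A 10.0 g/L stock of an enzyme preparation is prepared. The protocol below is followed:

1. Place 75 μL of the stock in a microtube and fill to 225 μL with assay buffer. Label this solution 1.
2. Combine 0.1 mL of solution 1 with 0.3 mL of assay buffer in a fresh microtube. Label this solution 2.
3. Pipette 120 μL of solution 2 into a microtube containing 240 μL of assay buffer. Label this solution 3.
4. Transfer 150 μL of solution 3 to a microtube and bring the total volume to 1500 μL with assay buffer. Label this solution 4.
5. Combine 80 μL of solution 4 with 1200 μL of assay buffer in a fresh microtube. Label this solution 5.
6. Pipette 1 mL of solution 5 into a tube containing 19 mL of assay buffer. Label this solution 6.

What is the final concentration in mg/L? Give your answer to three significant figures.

Step 1: 75 μL brought to 225 μL → factor 225/75 = 3
Step 2: 0.1 mL + 0.3 mL = 0.4 mL total → factor 0.4/0.1 = 4
Step 3: 120 μL + 240 μL = 360 μL total → factor 360/120 = 3
Step 4: 150 μL brought to 1500 μL → factor 1500/150 = 10
Step 5: 80 μL + 1200 μL = 1280 μL total → factor 1280/80 = 16
Step 6: 1 mL + 19 mL = 20 mL total → factor 20/1 = 20
Overall dilution factor = 3 × 4 × 3 × 10 × 16 × 20 = 1.152 × 10^5
Final = 10.0 g/L / 1.152 × 10^5 = 8.681 × 10^-5 g/L = 0.0868 mg/L

0.0868 mg/L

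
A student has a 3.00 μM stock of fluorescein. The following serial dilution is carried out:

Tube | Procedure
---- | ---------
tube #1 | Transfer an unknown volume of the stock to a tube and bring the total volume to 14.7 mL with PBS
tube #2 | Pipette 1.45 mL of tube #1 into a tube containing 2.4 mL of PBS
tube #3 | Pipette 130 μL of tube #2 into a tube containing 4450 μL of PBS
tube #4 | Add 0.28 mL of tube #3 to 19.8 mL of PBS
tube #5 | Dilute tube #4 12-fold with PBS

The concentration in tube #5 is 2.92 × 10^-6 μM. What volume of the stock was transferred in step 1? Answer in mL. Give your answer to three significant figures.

1.15 mL

Step 1: v brought to 14.7 mL → factor = 14.7 mL/v
Step 2: 1.45 mL + 2.4 mL = 3.85 mL total → factor 3.85/1.45 = 2.6552
Step 3: 130 μL + 4450 μL = 4580 μL total → factor 4580/130 = 35.231
Step 4: 0.28 mL + 19.8 mL = 20.08 mL total → factor 20.08/0.28 = 71.714
Step 5: 12-fold → factor 12
Product of known-step factors = 80501
Overall factor = 3.00 μM / (2.92 × 10^-6 μM) = 1.0274 × 10^6
Step-1 factor = 1.0274 × 10^6 / 80501 = 12.763
v = 14.7 mL / 12.763 = 1.15 mL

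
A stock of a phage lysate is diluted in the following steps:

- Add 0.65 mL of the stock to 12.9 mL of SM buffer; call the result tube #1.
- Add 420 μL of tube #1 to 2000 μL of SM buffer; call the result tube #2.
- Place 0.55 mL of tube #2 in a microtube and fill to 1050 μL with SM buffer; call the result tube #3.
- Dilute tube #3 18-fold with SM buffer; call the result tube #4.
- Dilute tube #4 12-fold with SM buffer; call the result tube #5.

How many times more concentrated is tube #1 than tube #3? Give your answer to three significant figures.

11.0

Step 1: 0.65 mL + 12.9 mL = 13.55 mL total → factor 13.55/0.65 = 20.846
Step 2: 420 μL + 2000 μL = 2420 μL total → factor 2420/420 = 5.7619
Step 3: 0.55 mL brought to 1050 μL → factor 1.05/0.55 = 1.9091
Dilution factor to tube #1 = 20.846; to tube #3 = 229.31
[tube #1]/[tube #3] = (factor to tube #3)/(factor to tube #1) = 229.31/20.846 = 11.0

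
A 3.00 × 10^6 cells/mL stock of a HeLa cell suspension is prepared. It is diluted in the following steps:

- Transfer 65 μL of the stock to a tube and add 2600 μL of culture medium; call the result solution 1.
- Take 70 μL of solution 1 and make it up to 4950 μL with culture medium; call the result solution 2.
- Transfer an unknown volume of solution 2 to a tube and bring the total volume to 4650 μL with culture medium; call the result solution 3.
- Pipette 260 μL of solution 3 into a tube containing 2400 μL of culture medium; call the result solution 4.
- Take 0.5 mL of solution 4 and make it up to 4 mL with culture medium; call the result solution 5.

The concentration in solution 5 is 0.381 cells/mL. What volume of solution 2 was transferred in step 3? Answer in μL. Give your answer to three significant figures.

140 μL

Step 1: 65 μL + 2600 μL = 2665 μL total → factor 2665/65 = 41
Step 2: 70 μL brought to 4950 μL → factor 4950/70 = 70.714
Step 3: v brought to 4650 μL → factor = 4650 μL/v
Step 4: 260 μL + 2400 μL = 2660 μL total → factor 2660/260 = 10.231
Step 5: 0.5 mL brought to 4 mL → factor 4/0.5 = 8
Product of known-step factors = 2.373 × 10^5
Overall factor = 3.00 × 10^6 cells/mL / (0.381 cells/mL) = 7.874 × 10^6
Step-3 factor = 7.874 × 10^6 / 2.373 × 10^5 = 33.182
v = 4650 μL / 33.182 = 140 μL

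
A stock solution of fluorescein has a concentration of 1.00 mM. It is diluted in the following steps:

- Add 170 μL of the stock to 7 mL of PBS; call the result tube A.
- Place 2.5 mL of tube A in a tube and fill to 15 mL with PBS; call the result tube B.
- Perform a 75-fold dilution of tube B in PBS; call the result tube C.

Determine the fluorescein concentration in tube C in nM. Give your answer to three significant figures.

Step 1: 170 μL + 7 mL = 7170 μL total → factor 7170/170 = 42.176
Step 2: 2.5 mL brought to 15 mL → factor 15/2.5 = 6
Step 3: 75-fold → factor 75
Overall dilution factor = 42.176 × 6 × 75 = 18979
Final = 1.00 mM / 18979 = 5.269 × 10^-5 mM = 52.7 nM

52.7 nM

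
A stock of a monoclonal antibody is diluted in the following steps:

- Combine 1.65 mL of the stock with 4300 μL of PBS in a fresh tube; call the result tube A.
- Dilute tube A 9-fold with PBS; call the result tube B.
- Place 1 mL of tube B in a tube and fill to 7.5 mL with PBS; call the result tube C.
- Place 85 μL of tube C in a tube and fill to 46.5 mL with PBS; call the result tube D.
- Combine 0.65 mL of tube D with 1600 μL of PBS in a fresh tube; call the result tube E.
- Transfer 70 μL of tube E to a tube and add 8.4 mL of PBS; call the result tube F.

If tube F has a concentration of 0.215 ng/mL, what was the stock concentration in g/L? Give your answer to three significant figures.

Step 1: 1.65 mL + 4300 μL = 5.95 mL total → factor 5.95/1.65 = 3.6061
Step 2: 9-fold → factor 9
Step 3: 1 mL brought to 7.5 mL → factor 7.5/1 = 7.5
Step 4: 85 μL brought to 46.5 mL → factor 46500/85 = 547.06
Step 5: 0.65 mL + 1600 μL = 2.25 mL total → factor 2.25/0.65 = 3.4615
Step 6: 70 μL + 8.4 mL = 8470 μL total → factor 8470/70 = 121
Overall dilution factor = 3.6061 × 9 × 7.5 × 547.06 × 3.4615 × 121 = 5.5773 × 10^7
Stock = 0.215 ng/mL × 5.5773 × 10^7 = 1.199 × 10^7 ng/mL = 12.0 g/L

12.0 g/L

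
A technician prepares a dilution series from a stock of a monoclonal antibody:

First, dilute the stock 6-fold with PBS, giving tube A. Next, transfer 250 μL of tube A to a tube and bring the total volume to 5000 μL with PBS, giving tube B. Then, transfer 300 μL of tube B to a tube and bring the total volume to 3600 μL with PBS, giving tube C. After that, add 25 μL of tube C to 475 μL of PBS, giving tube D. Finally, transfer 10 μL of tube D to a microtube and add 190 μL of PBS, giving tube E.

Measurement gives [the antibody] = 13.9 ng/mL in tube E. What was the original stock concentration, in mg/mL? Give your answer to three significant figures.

Step 1: 6-fold → factor 6
Step 2: 250 μL brought to 5000 μL → factor 5000/250 = 20
Step 3: 300 μL brought to 3600 μL → factor 3600/300 = 12
Step 4: 25 μL + 475 μL = 500 μL total → factor 500/25 = 20
Step 5: 10 μL + 190 μL = 200 μL total → factor 200/10 = 20
Overall dilution factor = 6 × 20 × 12 × 20 × 20 = 5.76 × 10^5
Stock = 13.9 ng/mL × 5.76 × 10^5 = 8.006 × 10^6 ng/mL = 8.01 mg/mL

8.01 mg/mL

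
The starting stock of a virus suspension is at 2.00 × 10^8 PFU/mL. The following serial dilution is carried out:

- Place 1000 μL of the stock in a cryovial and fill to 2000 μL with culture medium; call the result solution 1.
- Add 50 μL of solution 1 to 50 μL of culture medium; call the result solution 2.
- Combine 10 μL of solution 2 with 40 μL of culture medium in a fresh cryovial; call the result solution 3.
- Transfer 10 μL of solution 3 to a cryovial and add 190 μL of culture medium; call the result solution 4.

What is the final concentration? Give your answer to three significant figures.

Step 1: 1000 μL brought to 2000 μL → factor 2000/1000 = 2
Step 2: 50 μL + 50 μL = 100 μL total → factor 100/50 = 2
Step 3: 10 μL + 40 μL = 50 μL total → factor 50/10 = 5
Step 4: 10 μL + 190 μL = 200 μL total → factor 200/10 = 20
Overall dilution factor = 2 × 2 × 5 × 20 = 400
Final = 2.00 × 10^8 PFU/mL / 400 = 5.00 × 10^5 PFU/mL

5.00 × 10^5 PFU/mL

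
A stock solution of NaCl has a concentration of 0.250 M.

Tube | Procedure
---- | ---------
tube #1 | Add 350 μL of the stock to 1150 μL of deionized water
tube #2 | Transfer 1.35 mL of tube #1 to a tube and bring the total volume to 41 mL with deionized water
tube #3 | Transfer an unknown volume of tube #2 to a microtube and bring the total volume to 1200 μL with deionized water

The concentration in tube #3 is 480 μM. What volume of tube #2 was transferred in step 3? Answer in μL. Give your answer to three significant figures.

300 μL

Step 1: 350 μL + 1150 μL = 1500 μL total → factor 1500/350 = 4.2857
Step 2: 1.35 mL brought to 41 mL → factor 41/1.35 = 30.37
Step 3: v brought to 1200 μL → factor = 1200 μL/v
Product of known-step factors = 130.16
Overall factor = 0.250 M / (480 μM) = 520.83
Step-3 factor = 520.83 / 130.16 = 4.0015
v = 1200 μL / 4.0015 = 300 μL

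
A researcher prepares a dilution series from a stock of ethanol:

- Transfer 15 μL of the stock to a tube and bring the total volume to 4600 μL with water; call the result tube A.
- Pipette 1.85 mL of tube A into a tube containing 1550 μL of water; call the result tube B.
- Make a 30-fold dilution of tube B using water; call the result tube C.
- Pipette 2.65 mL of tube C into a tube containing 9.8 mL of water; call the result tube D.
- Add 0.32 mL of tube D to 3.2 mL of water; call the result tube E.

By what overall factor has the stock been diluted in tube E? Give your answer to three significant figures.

Step 1: 15 μL brought to 4600 μL → factor 4600/15 = 306.67
Step 2: 1.85 mL + 1550 μL = 3.4 mL total → factor 3.4/1.85 = 1.8378
Step 3: 30-fold → factor 30
Step 4: 2.65 mL + 9.8 mL = 12.45 mL total → factor 12.45/2.65 = 4.6981
Step 5: 0.32 mL + 3.2 mL = 3.52 mL total → factor 3.52/0.32 = 11
Overall dilution factor = 306.67 × 1.8378 × 30 × 4.6981 × 11 = 8.738 × 10^5

8.74 × 10^5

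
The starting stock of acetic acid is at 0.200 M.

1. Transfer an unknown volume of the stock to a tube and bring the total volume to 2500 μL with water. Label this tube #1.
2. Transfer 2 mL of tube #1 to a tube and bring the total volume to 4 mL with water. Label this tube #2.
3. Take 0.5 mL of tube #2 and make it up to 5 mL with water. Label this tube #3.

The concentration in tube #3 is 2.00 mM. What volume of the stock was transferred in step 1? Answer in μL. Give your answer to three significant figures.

Step 1: v brought to 2500 μL → factor = 2500 μL/v
Step 2: 2 mL brought to 4 mL → factor 4/2 = 2
Step 3: 0.5 mL brought to 5 mL → factor 5/0.5 = 10
Product of known-step factors = 20
Overall factor = 0.200 M / (2.00 mM) = 100
Step-1 factor = 100 / 20 = 5
v = 2500 μL / 5 = 500 μL

500 μL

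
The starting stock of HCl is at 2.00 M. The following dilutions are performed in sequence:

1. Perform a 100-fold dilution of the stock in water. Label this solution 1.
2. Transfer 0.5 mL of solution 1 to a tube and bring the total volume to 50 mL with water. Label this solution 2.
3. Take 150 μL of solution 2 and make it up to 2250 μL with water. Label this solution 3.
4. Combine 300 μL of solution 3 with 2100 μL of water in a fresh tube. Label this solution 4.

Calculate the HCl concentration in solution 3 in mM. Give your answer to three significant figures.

Step 1: 100-fold → factor 100
Step 2: 0.5 mL brought to 50 mL → factor 50/0.5 = 100
Step 3: 150 μL brought to 2250 μL → factor 2250/150 = 15
Dilution factor through solution 3 = 100 × 100 × 15 = 1.5 × 10^5
[solution 3] = 2.00 M / 1.5 × 10^5 = 1.333 × 10^-5 M = 0.0133 mM

0.0133 mM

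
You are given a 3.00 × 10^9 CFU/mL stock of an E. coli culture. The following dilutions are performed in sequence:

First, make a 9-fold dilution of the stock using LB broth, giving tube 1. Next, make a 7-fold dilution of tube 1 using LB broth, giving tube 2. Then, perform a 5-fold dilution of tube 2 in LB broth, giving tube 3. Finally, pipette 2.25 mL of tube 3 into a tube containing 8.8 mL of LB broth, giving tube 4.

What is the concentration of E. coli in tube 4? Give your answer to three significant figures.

Step 1: 9-fold → factor 9
Step 2: 7-fold → factor 7
Step 3: 5-fold → factor 5
Step 4: 2.25 mL + 8.8 mL = 11.05 mL total → factor 11.05/2.25 = 4.9111
Overall dilution factor = 9 × 7 × 5 × 4.9111 = 1547
Final = 3.00 × 10^9 CFU/mL / 1547 = 1.94 × 10^6 CFU/mL

1.94 × 10^6 CFU/mL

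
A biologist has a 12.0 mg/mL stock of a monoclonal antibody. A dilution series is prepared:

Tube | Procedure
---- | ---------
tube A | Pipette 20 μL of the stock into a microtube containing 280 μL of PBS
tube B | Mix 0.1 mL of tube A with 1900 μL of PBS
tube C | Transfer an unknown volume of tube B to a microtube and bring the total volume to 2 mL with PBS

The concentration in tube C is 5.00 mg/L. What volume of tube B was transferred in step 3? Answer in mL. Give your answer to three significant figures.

0.250 mL

Step 1: 20 μL + 280 μL = 300 μL total → factor 300/20 = 15
Step 2: 0.1 mL + 1900 μL = 2 mL total → factor 2/0.1 = 20
Step 3: v brought to 2 mL → factor = 2 mL/v
Product of known-step factors = 300
Overall factor = 12.0 mg/mL / (5.00 mg/L) = 2400
Step-3 factor = 2400 / 300 = 8
v = 2 mL / 8 = 0.250 mL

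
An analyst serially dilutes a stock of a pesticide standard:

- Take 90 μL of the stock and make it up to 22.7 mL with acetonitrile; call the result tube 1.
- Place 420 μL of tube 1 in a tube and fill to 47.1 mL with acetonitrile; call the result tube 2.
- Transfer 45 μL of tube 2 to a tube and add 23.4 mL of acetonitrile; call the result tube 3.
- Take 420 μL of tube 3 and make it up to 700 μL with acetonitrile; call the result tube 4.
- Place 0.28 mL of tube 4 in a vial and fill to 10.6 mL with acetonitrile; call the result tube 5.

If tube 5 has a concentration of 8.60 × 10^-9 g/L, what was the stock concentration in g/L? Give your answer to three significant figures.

Step 1: 90 μL brought to 22.7 mL → factor 22700/90 = 252.22
Step 2: 420 μL brought to 47.1 mL → factor 47100/420 = 112.14
Step 3: 45 μL + 23.4 mL = 23445 μL total → factor 23445/45 = 521
Step 4: 420 μL brought to 700 μL → factor 700/420 = 1.6667
Step 5: 0.28 mL brought to 10.6 mL → factor 10.6/0.28 = 37.857
Overall dilution factor = 252.22 × 112.14 × 521 × 1.6667 × 37.857 = 9.298 × 10^8
Stock = 8.60 × 10^-9 g/L × 9.298 × 10^8 = 8.00 g/L

8.00 g/L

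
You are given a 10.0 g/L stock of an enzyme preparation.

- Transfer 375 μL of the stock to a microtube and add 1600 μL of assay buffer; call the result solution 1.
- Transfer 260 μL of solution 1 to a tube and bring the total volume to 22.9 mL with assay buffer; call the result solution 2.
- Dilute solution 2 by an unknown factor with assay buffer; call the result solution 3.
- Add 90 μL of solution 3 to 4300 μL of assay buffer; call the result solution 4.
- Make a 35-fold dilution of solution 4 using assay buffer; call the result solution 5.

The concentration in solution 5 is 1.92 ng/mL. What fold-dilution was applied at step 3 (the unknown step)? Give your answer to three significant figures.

Step 1: 375 μL + 1600 μL = 1975 μL total → factor 1975/375 = 5.2667
Step 2: 260 μL brought to 22.9 mL → factor 22900/260 = 88.077
Step 3: unknown factor x
Step 4: 90 μL + 4300 μL = 4390 μL total → factor 4390/90 = 48.778
Step 5: 35-fold → factor 35
Product of known-step factors = 7.9193 × 10^5
Overall factor = 10.0 g/L / (1.92 ng/mL) = 5.2083 × 10^6
x = 5.2083 × 10^6 / 7.9193 × 10^5 = 6.58

6.58-fold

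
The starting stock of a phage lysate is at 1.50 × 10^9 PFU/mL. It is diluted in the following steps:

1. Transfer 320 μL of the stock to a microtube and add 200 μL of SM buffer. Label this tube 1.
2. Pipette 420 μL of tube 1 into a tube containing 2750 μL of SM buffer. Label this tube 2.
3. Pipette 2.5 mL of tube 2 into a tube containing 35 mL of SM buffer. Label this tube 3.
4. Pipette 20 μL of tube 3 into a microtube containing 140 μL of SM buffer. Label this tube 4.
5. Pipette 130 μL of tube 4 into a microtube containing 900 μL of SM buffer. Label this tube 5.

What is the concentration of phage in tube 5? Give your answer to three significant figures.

Step 1: 320 μL + 200 μL = 520 μL total → factor 520/320 = 1.625
Step 2: 420 μL + 2750 μL = 3170 μL total → factor 3170/420 = 7.5476
Step 3: 2.5 mL + 35 mL = 37.5 mL total → factor 37.5/2.5 = 15
Step 4: 20 μL + 140 μL = 160 μL total → factor 160/20 = 8
Step 5: 130 μL + 900 μL = 1030 μL total → factor 1030/130 = 7.9231
Overall dilution factor = 1.625 × 7.5476 × 15 × 8 × 7.9231 = 11661
Final = 1.50 × 10^9 PFU/mL / 11661 = 1.29 × 10^5 PFU/mL

1.29 × 10^5 PFU/mL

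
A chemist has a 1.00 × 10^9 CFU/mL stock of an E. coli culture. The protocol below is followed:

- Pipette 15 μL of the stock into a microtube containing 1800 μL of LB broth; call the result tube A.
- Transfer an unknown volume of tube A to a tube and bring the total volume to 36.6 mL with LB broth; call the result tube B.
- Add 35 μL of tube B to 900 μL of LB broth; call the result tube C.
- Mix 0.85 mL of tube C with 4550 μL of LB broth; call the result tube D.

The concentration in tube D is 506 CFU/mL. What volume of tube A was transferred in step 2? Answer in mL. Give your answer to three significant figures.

0.380 mL

Step 1: 15 μL + 1800 μL = 1815 μL total → factor 1815/15 = 121
Step 2: v brought to 36.6 mL → factor = 36.6 mL/v
Step 3: 35 μL + 900 μL = 935 μL total → factor 935/35 = 26.714
Step 4: 0.85 mL + 4550 μL = 5.4 mL total → factor 5.4/0.85 = 6.3529
Product of known-step factors = 20535
Overall factor = 1.00 × 10^9 CFU/mL / (506 CFU/mL) = 1.9763 × 10^6
Step-2 factor = 1.9763 × 10^6 / 20535 = 96.238
v = 36.6 mL / 96.238 = 0.380 mL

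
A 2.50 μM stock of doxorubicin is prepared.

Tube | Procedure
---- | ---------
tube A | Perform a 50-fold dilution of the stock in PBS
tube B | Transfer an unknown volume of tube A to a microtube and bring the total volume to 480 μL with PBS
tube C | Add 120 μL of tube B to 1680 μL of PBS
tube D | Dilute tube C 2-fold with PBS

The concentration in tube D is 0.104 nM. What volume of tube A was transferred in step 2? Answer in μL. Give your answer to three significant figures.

Step 1: 50-fold → factor 50
Step 2: v brought to 480 μL → factor = 480 μL/v
Step 3: 120 μL + 1680 μL = 1800 μL total → factor 1800/120 = 15
Step 4: 2-fold → factor 2
Product of known-step factors = 1500
Overall factor = 2.50 μM / (0.104 nM) = 24038
Step-2 factor = 24038 / 1500 = 16.026
v = 480 μL / 16.026 = 30.0 μL

30.0 μL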